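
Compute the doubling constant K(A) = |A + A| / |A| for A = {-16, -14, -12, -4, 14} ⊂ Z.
K = |A + A| / |A| = 14/5

Enumerate A + A = {a + b : a, b ∈ A}. With |A| = 5, there are |A|^2 = 25 ordered sum pairs; collecting distinct values, A + A = {-32, -30, -28, -26, -24, -20, -18, -16, -8, -2, 0, 2, 10, 28}, so |A + A| = 14. Thus K = 14/5. For comparison, the minimum possible |A + A| over all 5-element sets is 2·5 − 1 = 9 (so min K = 9/5), attained only by arithmetic progressions.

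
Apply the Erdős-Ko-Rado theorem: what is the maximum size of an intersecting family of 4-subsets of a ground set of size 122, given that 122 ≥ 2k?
max |F| = C(121, 3) = 287980

The Erdős-Ko-Rado theorem states: for n ≥ 2k, an intersecting family of k-subsets of an n-element set has size at most C(n − 1, k − 1), with equality for 'star' families {A ⊆ [n] : |A| = k, i ∈ A} (fix an element i). For n = 122, k = 4: C(121, 3) = 287980.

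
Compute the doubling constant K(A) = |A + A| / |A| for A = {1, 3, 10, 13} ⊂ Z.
K = |A + A| / |A| = 10/4 = 5/2

Enumerate A + A = {a + b : a, b ∈ A}. With |A| = 4, there are |A|^2 = 16 ordered sum pairs; collecting distinct values, A + A = {2, 4, 6, 11, 13, 14, 16, 20, 23, 26}, so |A + A| = 10. Thus K = 10/4 = 5/2. For comparison, the minimum possible |A + A| over all 4-element sets is 2·4 − 1 = 7 (so min K = 7/4), attained only by arithmetic progressions.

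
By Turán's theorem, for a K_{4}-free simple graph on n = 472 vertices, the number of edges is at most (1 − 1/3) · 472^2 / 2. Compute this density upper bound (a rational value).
Turán density bound = (2/3) · 472^2/2 = 222784/3 ≈ 74261.3333

Turán's theorem: ex(n, K_{r+1}) is achieved by the complete r-partite Turán graph T(n, r) with parts as balanced as possible, and is at most (1 − 1/r) · n^2/2. For r = 3, n = 472: the density bound is (2/3) · 222784/2 = 222784/3 ≈ 74261.3333. The integer-valued extremum is e(T(472, 3)) = 74261, which is strictly less than the density bound 222784/3 since 3 ∤ 472 (the parts of T(472, 3) cannot all be equal).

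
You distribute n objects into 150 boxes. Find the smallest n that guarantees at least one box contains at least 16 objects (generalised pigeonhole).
n = (16 − 1)·150 + 1 = 2251

By the generalised pigeonhole principle, to guarantee some box contains ≥ r objects we need more than (r − 1) · k objects total. Threshold: n = (r − 1) · k + 1. With r = 16 and k = 150: n = 15 · 150 + 1 = 2250 + 1 = 2251. For n = 2250 = 15 · 150, we can put exactly 15 objects in every box, avoiding 16 in any single one — so 2251 is tight.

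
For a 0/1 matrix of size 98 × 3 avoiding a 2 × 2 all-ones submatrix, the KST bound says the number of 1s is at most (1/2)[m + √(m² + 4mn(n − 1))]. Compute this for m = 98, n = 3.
z(98, 3; 2, 2) ≤ (1/2)[98 + √(98² + 4·98·3·2)] = (1/2)[98 + √11956] = 103.6717

Kővári–Sós–Turán: let r_1, ..., r_98 be the row sums and z = Σ r_i the total number of 1s. Each pair of columns can share at most one row with both entries 1 (else a 2×2 all-ones block appears), so Σ_i C(r_i, 2) ≤ C(3, 2) = 3. By convexity Σ_i C(r_i, 2) ≥ 98·C(z/98, 2) = z(z − 98)/(2·98), giving z² − 98z − 98·3·2 ≤ 0 and hence z ≤ (1/2)[98 + √(9604 + 4·588)] = (1/2)[98 + √11956] ≈ (1/2)(98 + 109.3435) = 103.6717.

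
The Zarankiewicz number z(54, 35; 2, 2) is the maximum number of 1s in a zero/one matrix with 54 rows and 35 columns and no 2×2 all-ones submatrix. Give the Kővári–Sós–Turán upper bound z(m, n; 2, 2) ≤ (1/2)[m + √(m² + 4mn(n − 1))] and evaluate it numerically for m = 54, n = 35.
z(54, 35; 2, 2) ≤ (1/2)[54 + √(54² + 4·54·35·34)] = (1/2)[54 + √259956] = 281.9294

Kővári–Sós–Turán: let r_1, ..., r_54 be the row sums and z = Σ r_i the total number of 1s. Each pair of columns can share at most one row with both entries 1 (else a 2×2 all-ones block appears), so Σ_i C(r_i, 2) ≤ C(35, 2) = 595. By convexity Σ_i C(r_i, 2) ≥ 54·C(z/54, 2) = z(z − 54)/(2·54), giving z² − 54z − 54·35·34 ≤ 0 and hence z ≤ (1/2)[54 + √(2916 + 4·64260)] = (1/2)[54 + √259956] ≈ (1/2)(54 + 509.8588) = 281.9294.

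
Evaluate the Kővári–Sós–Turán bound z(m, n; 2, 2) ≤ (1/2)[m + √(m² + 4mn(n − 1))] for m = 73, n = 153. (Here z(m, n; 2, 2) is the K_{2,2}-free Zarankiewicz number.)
z(73, 153; 2, 2) ≤ (1/2)[73 + √(73² + 4·73·153·152)] = (1/2)[73 + √6796081] = 1339.9647

Kővári–Sós–Turán: let r_1, ..., r_73 be the row sums and z = Σ r_i the total number of 1s. Each pair of columns can share at most one row with both entries 1 (else a 2×2 all-ones block appears), so Σ_i C(r_i, 2) ≤ C(153, 2) = 11628. By convexity Σ_i C(r_i, 2) ≥ 73·C(z/73, 2) = z(z − 73)/(2·73), giving z² − 73z − 73·153·152 ≤ 0 and hence z ≤ (1/2)[73 + √(5329 + 4·1697688)] = (1/2)[73 + √6796081] ≈ (1/2)(73 + 2606.9294) = 1339.9647.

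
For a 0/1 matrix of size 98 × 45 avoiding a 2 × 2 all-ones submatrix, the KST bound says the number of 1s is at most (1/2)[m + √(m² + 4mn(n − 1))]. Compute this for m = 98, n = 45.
z(98, 45; 2, 2) ≤ (1/2)[98 + √(98² + 4·98·45·44)] = (1/2)[98 + √785764] = 492.2167

Kővári–Sós–Turán: let r_1, ..., r_98 be the row sums and z = Σ r_i the total number of 1s. Each pair of columns can share at most one row with both entries 1 (else a 2×2 all-ones block appears), so Σ_i C(r_i, 2) ≤ C(45, 2) = 990. By convexity Σ_i C(r_i, 2) ≥ 98·C(z/98, 2) = z(z − 98)/(2·98), giving z² − 98z − 98·45·44 ≤ 0 and hence z ≤ (1/2)[98 + √(9604 + 4·194040)] = (1/2)[98 + √785764] ≈ (1/2)(98 + 886.4333) = 492.2167.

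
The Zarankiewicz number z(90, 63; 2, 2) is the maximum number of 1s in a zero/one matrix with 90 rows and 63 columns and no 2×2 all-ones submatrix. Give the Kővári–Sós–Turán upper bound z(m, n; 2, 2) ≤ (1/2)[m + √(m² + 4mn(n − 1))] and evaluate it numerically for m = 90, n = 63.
z(90, 63; 2, 2) ≤ (1/2)[90 + √(90² + 4·90·63·62)] = (1/2)[90 + √1414260] = 639.6133

Kővári–Sós–Turán: let r_1, ..., r_90 be the row sums and z = Σ r_i the total number of 1s. Each pair of columns can share at most one row with both entries 1 (else a 2×2 all-ones block appears), so Σ_i C(r_i, 2) ≤ C(63, 2) = 1953. By convexity Σ_i C(r_i, 2) ≥ 90·C(z/90, 2) = z(z − 90)/(2·90), giving z² − 90z − 90·63·62 ≤ 0 and hence z ≤ (1/2)[90 + √(8100 + 4·351540)] = (1/2)[90 + √1414260] ≈ (1/2)(90 + 1189.2266) = 639.6133.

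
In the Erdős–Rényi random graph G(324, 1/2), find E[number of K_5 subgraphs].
E[# K_5] = C(324, 5) · (1/2)^C(5, 2) = 28845440064 / 2^10 = 450710001/16 = 28169375.0625

For each 5-subset S of vertices (there are C(324, 5) = 28845440064 such S), let X_S = 1 if S induces a K_5 (all C(5, 2) = 10 edges present). Then P(X_S = 1) = (1/2)^10 = 1/1024. By linearity of expectation, E[# K_5] = C(324, 5) · (1/2)^10 = 28845440064 / 1024 = 450710001/16 = 28169375.0625.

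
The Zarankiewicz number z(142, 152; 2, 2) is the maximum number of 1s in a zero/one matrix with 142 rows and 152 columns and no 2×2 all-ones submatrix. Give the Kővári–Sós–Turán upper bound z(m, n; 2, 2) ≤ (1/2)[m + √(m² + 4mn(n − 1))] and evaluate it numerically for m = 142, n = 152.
z(142, 152; 2, 2) ≤ (1/2)[142 + √(142² + 4·142·152·151)] = (1/2)[142 + √13056900] = 1877.7166

Kővári–Sós–Turán: let r_1, ..., r_142 be the row sums and z = Σ r_i the total number of 1s. Each pair of columns can share at most one row with both entries 1 (else a 2×2 all-ones block appears), so Σ_i C(r_i, 2) ≤ C(152, 2) = 11476. By convexity Σ_i C(r_i, 2) ≥ 142·C(z/142, 2) = z(z − 142)/(2·142), giving z² − 142z − 142·152·151 ≤ 0 and hence z ≤ (1/2)[142 + √(20164 + 4·3259184)] = (1/2)[142 + √13056900] ≈ (1/2)(142 + 3613.4333) = 1877.7166.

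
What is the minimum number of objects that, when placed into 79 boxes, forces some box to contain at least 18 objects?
n = (18 − 1)·79 + 1 = 1344

By the generalised pigeonhole principle, to guarantee some box contains ≥ r objects we need more than (r − 1) · k objects total. Threshold: n = (r − 1) · k + 1. With r = 18 and k = 79: n = 17 · 79 + 1 = 1343 + 1 = 1344. For n = 1343 = 17 · 79, we can put exactly 17 objects in every box, avoiding 18 in any single one — so 1344 is tight.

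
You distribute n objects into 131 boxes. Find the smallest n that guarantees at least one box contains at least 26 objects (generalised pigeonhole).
n = (26 − 1)·131 + 1 = 3276

By the generalised pigeonhole principle, to guarantee some box contains ≥ r objects we need more than (r − 1) · k objects total. Threshold: n = (r − 1) · k + 1. With r = 26 and k = 131: n = 25 · 131 + 1 = 3275 + 1 = 3276. For n = 3275 = 25 · 131, we can put exactly 25 objects in every box, avoiding 26 in any single one — so 3276 is tight.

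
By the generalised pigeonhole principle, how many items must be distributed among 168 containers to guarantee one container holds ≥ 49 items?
n = (49 − 1)·168 + 1 = 8065

By the generalised pigeonhole principle, to guarantee some box contains ≥ r objects we need more than (r − 1) · k objects total. Threshold: n = (r − 1) · k + 1. With r = 49 and k = 168: n = 48 · 168 + 1 = 8064 + 1 = 8065. For n = 8064 = 48 · 168, we can put exactly 48 objects in every box, avoiding 49 in any single one — so 8065 is tight.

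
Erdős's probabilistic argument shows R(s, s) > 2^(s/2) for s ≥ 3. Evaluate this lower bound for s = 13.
2^(13/2) = 90.5097; so R(13, 13) > 90.5097

Colour each edge of K_n uniformly at random with red/blue. The expected number of monochromatic K_13 is C(n, 13) · 2 · 2^(−C(13,2)). If C(n, 13) · 2^(1 − C(13,2)) < 1, then with positive probability no monochromatic K_13 exists, so R(13, 13) > n. The standard estimate C(n, 13) ≤ n^13/13! shows this inequality holds whenever n ≤ 2^(13/2) (since 13! · 2^(C(13,2) − 1) > 2^(13^2/2) ≥ n^13). Hence R(13, 13) > 2^(13/2) = 90.5097.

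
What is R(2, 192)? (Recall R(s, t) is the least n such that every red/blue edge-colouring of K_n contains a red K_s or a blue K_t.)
R(2, 192) = 192

R(2, k) = k for all k ≥ 2: in a 2-colouring of K_k, either some edge is red (a red K_2) or all edges are blue (a blue K_k). And K_{191} coloured all-blue has no blue K_192, so R(2, 192) > 191. Hence R(2, 192) = 192.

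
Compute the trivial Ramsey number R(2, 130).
R(2, 130) = 130

R(2, k) = k for all k ≥ 2: in a 2-colouring of K_k, either some edge is red (a red K_2) or all edges are blue (a blue K_k). And K_{129} coloured all-blue has no blue K_130, so R(2, 130) > 129. Hence R(2, 130) = 130.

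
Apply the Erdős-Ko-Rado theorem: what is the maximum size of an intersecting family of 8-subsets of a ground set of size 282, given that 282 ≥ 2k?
max |F| = C(281, 7) = 25456832144700

Erdős-Ko-Rado (1961): when n ≥ 2k, max |F| = C(n−1, k−1). The bound is attained by the star {A : i ∈ A} for any fixed i ∈ [n]. Here C(282−1, 8−1) = C(281, 7) = 25456832144700.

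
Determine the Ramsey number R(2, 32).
R(2, 32) = 32

R(2, k) = k for all k ≥ 2: in a 2-colouring of K_k, either some edge is red (a red K_2) or all edges are blue (a blue K_k). And K_{31} coloured all-blue has no blue K_32, so R(2, 32) > 31. Hence R(2, 32) = 32.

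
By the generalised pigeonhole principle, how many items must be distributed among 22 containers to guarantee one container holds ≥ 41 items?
n = (41 − 1)·22 + 1 = 881

By the generalised pigeonhole principle, to guarantee some box contains ≥ r objects we need more than (r − 1) · k objects total. Threshold: n = (r − 1) · k + 1. With r = 41 and k = 22: n = 40 · 22 + 1 = 880 + 1 = 881. For n = 880 = 40 · 22, we can put exactly 40 objects in every box, avoiding 41 in any single one — so 881 is tight.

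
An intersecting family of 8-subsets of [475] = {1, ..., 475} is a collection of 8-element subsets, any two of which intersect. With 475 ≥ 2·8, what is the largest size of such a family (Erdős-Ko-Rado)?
max |F| = C(474, 7) = 1020207249948744

The Erdős-Ko-Rado theorem states: for n ≥ 2k, an intersecting family of k-subsets of an n-element set has size at most C(n − 1, k − 1), with equality for 'star' families {A ⊆ [n] : |A| = k, i ∈ A} (fix an element i). For n = 475, k = 8: C(474, 7) = 1020207249948744.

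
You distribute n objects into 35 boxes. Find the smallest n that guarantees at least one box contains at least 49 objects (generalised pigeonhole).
n = (49 − 1)·35 + 1 = 1681

By the generalised pigeonhole principle, to guarantee some box contains ≥ r objects we need more than (r − 1) · k objects total. Threshold: n = (r − 1) · k + 1. With r = 49 and k = 35: n = 48 · 35 + 1 = 1680 + 1 = 1681. For n = 1680 = 48 · 35, we can put exactly 48 objects in every box, avoiding 49 in any single one — so 1681 is tight.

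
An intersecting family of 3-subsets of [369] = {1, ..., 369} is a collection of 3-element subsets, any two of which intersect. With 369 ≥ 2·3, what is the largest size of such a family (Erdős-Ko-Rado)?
max |F| = C(368, 2) = 67528

The Erdős-Ko-Rado theorem states: for n ≥ 2k, an intersecting family of k-subsets of an n-element set has size at most C(n − 1, k − 1), with equality for 'star' families {A ⊆ [n] : |A| = k, i ∈ A} (fix an element i). For n = 369, k = 3: C(368, 2) = 67528.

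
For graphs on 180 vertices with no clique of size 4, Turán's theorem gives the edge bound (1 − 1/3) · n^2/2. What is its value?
Turán density bound = (2/3) · 180^2/2 = 10800

Turán's theorem: ex(n, K_{r+1}) is achieved by the complete r-partite Turán graph T(n, r) with parts as balanced as possible, and is at most (1 − 1/r) · n^2/2. For r = 3, n = 180: the density bound is (2/3) · 32400/2 = 10800. Since 3 ∣ 180, the Turán graph T(180, 3) has parts of equal size 60, and its edge count e(T(180, 3)) = 10800 attains the density bound exactly.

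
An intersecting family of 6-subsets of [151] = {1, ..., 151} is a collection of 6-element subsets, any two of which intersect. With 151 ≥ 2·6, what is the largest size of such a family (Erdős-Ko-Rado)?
max |F| = C(150, 5) = 591600030

Erdős-Ko-Rado (1961): when n ≥ 2k, max |F| = C(n−1, k−1). The bound is attained by the star {A : i ∈ A} for any fixed i ∈ [n]. Here C(151−1, 6−1) = C(150, 5) = 591600030.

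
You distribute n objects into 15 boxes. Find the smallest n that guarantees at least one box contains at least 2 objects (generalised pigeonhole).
n = (2 − 1)·15 + 1 = 16

By the generalised pigeonhole principle, to guarantee some box contains ≥ r objects we need more than (r − 1) · k objects total. Threshold: n = (r − 1) · k + 1. With r = 2 and k = 15: n = 1 · 15 + 1 = 15 + 1 = 16. For n = 15 = 1 · 15, we can put exactly 1 objects in every box, avoiding 2 in any single one — so 16 is tight.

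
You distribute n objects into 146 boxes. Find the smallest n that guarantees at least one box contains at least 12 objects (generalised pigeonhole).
n = (12 − 1)·146 + 1 = 1607

By the generalised pigeonhole principle, to guarantee some box contains ≥ r objects we need more than (r − 1) · k objects total. Threshold: n = (r − 1) · k + 1. With r = 12 and k = 146: n = 11 · 146 + 1 = 1606 + 1 = 1607. For n = 1606 = 11 · 146, we can put exactly 11 objects in every box, avoiding 12 in any single one — so 1607 is tight.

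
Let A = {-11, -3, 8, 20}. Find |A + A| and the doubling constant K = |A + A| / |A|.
K = |A + A| / |A| = 10/4 = 5/2

Enumerate A + A = {a + b : a, b ∈ A}. With |A| = 4, there are |A|^2 = 16 ordered sum pairs; collecting distinct values, A + A = {-22, -14, -6, -3, 5, 9, 16, 17, 28, 40}, so |A + A| = 10. Thus K = 10/4 = 5/2. For comparison, the minimum possible |A + A| over all 4-element sets is 2·4 − 1 = 7 (so min K = 7/4), attained only by arithmetic progressions.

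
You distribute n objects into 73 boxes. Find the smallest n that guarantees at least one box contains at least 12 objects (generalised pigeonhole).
n = (12 − 1)·73 + 1 = 804

By the generalised pigeonhole principle, to guarantee some box contains ≥ r objects we need more than (r − 1) · k objects total. Threshold: n = (r − 1) · k + 1. With r = 12 and k = 73: n = 11 · 73 + 1 = 803 + 1 = 804. For n = 803 = 11 · 73, we can put exactly 11 objects in every box, avoiding 12 in any single one — so 804 is tight.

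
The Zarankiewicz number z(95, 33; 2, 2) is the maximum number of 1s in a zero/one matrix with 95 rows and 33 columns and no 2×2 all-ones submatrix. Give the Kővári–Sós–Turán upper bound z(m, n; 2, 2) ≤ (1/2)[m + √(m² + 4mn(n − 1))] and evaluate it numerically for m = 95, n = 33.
z(95, 33; 2, 2) ≤ (1/2)[95 + √(95² + 4·95·33·32)] = (1/2)[95 + √410305] = 367.7753

Kővári–Sós–Turán: let r_1, ..., r_95 be the row sums and z = Σ r_i the total number of 1s. Each pair of columns can share at most one row with both entries 1 (else a 2×2 all-ones block appears), so Σ_i C(r_i, 2) ≤ C(33, 2) = 528. By convexity Σ_i C(r_i, 2) ≥ 95·C(z/95, 2) = z(z − 95)/(2·95), giving z² − 95z − 95·33·32 ≤ 0 and hence z ≤ (1/2)[95 + √(9025 + 4·100320)] = (1/2)[95 + √410305] ≈ (1/2)(95 + 640.5505) = 367.7753.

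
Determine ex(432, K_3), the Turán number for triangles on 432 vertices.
ex(432, K_3) = ⌊432^2/4⌋ = 46656

Mantel (1907): a triangle-free graph on n vertices has at most ⌊n^2/4⌋ edges, with equality for the complete bipartite graph K_{⌊n/2⌋, ⌈n/2⌉}. For n = 432: ⌊432^2/4⌋ = ⌊186624/4⌋ = 46656. The extremal graph is K_{216, 216}, which has 216·216 = 46656 edges.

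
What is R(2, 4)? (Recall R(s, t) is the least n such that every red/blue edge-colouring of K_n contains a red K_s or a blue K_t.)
R(2, 4) = 4

R(2, k) = k for all k ≥ 2: in a 2-colouring of K_k, either some edge is red (a red K_2) or all edges are blue (a blue K_k). And K_{3} coloured all-blue has no blue K_4, so R(2, 4) > 3. Hence R(2, 4) = 4.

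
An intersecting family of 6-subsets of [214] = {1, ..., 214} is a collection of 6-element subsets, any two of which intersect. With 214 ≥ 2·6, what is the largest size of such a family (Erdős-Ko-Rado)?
max |F| = C(213, 5) = 3484835277

Erdős-Ko-Rado (1961): when n ≥ 2k, max |F| = C(n−1, k−1). The bound is attained by the star {A : i ∈ A} for any fixed i ∈ [n]. Here C(214−1, 6−1) = C(213, 5) = 3484835277.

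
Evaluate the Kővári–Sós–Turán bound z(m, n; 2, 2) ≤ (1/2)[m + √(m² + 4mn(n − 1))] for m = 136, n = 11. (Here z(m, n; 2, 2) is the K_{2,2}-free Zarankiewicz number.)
z(136, 11; 2, 2) ≤ (1/2)[136 + √(136² + 4·136·11·10)] = (1/2)[136 + √78336] = 207.9428

Kővári–Sós–Turán: let r_1, ..., r_136 be the row sums and z = Σ r_i the total number of 1s. Each pair of columns can share at most one row with both entries 1 (else a 2×2 all-ones block appears), so Σ_i C(r_i, 2) ≤ C(11, 2) = 55. By convexity Σ_i C(r_i, 2) ≥ 136·C(z/136, 2) = z(z − 136)/(2·136), giving z² − 136z − 136·11·10 ≤ 0 and hence z ≤ (1/2)[136 + √(18496 + 4·14960)] = (1/2)[136 + √78336] ≈ (1/2)(136 + 279.8857) = 207.9428.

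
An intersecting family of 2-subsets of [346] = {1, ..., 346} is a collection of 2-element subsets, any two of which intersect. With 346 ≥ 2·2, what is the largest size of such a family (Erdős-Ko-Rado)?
max |F| = C(345, 1) = 345

The Erdős-Ko-Rado theorem states: for n ≥ 2k, an intersecting family of k-subsets of an n-element set has size at most C(n − 1, k − 1), with equality for 'star' families {A ⊆ [n] : |A| = k, i ∈ A} (fix an element i). For n = 346, k = 2: C(345, 1) = 345.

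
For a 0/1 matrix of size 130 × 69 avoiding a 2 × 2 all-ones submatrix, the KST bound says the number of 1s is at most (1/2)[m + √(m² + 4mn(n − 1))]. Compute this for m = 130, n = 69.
z(130, 69; 2, 2) ≤ (1/2)[130 + √(130² + 4·130·69·68)] = (1/2)[130 + √2456740] = 848.6996

Kővári–Sós–Turán: let r_1, ..., r_130 be the row sums and z = Σ r_i the total number of 1s. Each pair of columns can share at most one row with both entries 1 (else a 2×2 all-ones block appears), so Σ_i C(r_i, 2) ≤ C(69, 2) = 2346. By convexity Σ_i C(r_i, 2) ≥ 130·C(z/130, 2) = z(z − 130)/(2·130), giving z² − 130z − 130·69·68 ≤ 0 and hence z ≤ (1/2)[130 + √(16900 + 4·609960)] = (1/2)[130 + √2456740] ≈ (1/2)(130 + 1567.3991) = 848.6996.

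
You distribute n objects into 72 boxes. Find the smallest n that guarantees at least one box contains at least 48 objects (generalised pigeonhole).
n = (48 − 1)·72 + 1 = 3385

By the generalised pigeonhole principle, to guarantee some box contains ≥ r objects we need more than (r − 1) · k objects total. Threshold: n = (r − 1) · k + 1. With r = 48 and k = 72: n = 47 · 72 + 1 = 3384 + 1 = 3385. For n = 3384 = 47 · 72, we can put exactly 47 objects in every box, avoiding 48 in any single one — so 3385 is tight.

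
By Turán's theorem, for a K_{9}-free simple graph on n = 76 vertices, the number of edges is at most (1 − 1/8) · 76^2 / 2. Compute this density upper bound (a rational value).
Turán density bound = (7/8) · 76^2/2 = 2527

Turán's theorem: ex(n, K_{r+1}) is achieved by the complete r-partite Turán graph T(n, r) with parts as balanced as possible, and is at most (1 − 1/r) · n^2/2. For r = 8, n = 76: the density bound is (7/8) · 5776/2 = 2527. The integer-valued extremum is e(T(76, 8)) = 2526, which is strictly less than the density bound 2527 since 8 ∤ 76 (the parts of T(76, 8) cannot all be equal).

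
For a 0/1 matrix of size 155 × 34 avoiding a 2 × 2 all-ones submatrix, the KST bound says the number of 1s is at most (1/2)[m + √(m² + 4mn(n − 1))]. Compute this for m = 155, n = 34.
z(155, 34; 2, 2) ≤ (1/2)[155 + √(155² + 4·155·34·33)] = (1/2)[155 + √719665] = 501.6654

Kővári–Sós–Turán: let r_1, ..., r_155 be the row sums and z = Σ r_i the total number of 1s. Each pair of columns can share at most one row with both entries 1 (else a 2×2 all-ones block appears), so Σ_i C(r_i, 2) ≤ C(34, 2) = 561. By convexity Σ_i C(r_i, 2) ≥ 155·C(z/155, 2) = z(z − 155)/(2·155), giving z² − 155z − 155·34·33 ≤ 0 and hence z ≤ (1/2)[155 + √(24025 + 4·173910)] = (1/2)[155 + √719665] ≈ (1/2)(155 + 848.3307) = 501.6654.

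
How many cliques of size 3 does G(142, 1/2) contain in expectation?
E[# K_3] = C(142, 3) · (1/2)^C(3, 2) = 467180 / 2^3 = 116795/2 = 58397.5

For each 3-subset S of vertices (there are C(142, 3) = 467180 such S), let X_S = 1 if S induces a K_3 (all C(3, 2) = 3 edges present). Then P(X_S = 1) = (1/2)^3 = 1/8. By linearity of expectation, E[# K_3] = C(142, 3) · (1/2)^3 = 467180 / 8 = 116795/2 = 58397.5.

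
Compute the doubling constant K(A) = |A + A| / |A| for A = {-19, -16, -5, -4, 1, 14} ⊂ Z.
K = |A + A| / |A| = 21/6 = 7/2

Enumerate A + A = {a + b : a, b ∈ A}. With |A| = 6, there are |A|^2 = 36 ordered sum pairs; collecting distinct values, A + A = {-38, -35, -32, -24, -23, -21, -20, -18, -15, -10, -9, -8, -5, -4, -3, -2, 2, 9, 10, 15, 28}, so |A + A| = 21. Thus K = 21/6 = 7/2. For comparison, the minimum possible |A + A| over all 6-element sets is 2·6 − 1 = 11 (so min K = 11/6), attained only by arithmetic progressions.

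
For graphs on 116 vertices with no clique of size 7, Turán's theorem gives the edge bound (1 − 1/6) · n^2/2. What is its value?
Turán density bound = (5/6) · 116^2/2 = 16820/3 ≈ 5606.6667

Turán's theorem: ex(n, K_{r+1}) is achieved by the complete r-partite Turán graph T(n, r) with parts as balanced as possible, and is at most (1 − 1/r) · n^2/2. For r = 6, n = 116: the density bound is (5/6) · 13456/2 = 16820/3 ≈ 5606.6667. The integer-valued extremum is e(T(116, 6)) = 5606, which is strictly less than the density bound 16820/3 since 6 ∤ 116 (the parts of T(116, 6) cannot all be equal).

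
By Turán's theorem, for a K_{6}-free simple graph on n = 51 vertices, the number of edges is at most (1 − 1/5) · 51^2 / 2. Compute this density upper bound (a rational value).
Turán density bound = (4/5) · 51^2/2 = 5202/5 ≈ 1040.4

Turán's theorem: ex(n, K_{r+1}) is achieved by the complete r-partite Turán graph T(n, r) with parts as balanced as possible, and is at most (1 − 1/r) · n^2/2. For r = 5, n = 51: the density bound is (4/5) · 2601/2 = 5202/5 ≈ 1040.4. The integer-valued extremum is e(T(51, 5)) = 1040, which is strictly less than the density bound 5202/5 since 5 ∤ 51 (the parts of T(51, 5) cannot all be equal).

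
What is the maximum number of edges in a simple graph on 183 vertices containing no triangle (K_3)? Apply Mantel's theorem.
ex(183, K_3) = ⌊183^2/4⌋ = 8372

Mantel (1907): a triangle-free graph on n vertices has at most ⌊n^2/4⌋ edges, with equality for the complete bipartite graph K_{⌊n/2⌋, ⌈n/2⌉}. For n = 183: ⌊183^2/4⌋ = ⌊33489/4⌋ = 8372. The extremal graph is K_{91, 92}, which has 91·92 = 8372 edges.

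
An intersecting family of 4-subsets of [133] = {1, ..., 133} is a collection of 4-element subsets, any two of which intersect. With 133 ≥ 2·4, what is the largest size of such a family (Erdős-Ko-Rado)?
max |F| = C(132, 3) = 374660

Erdős-Ko-Rado (1961): when n ≥ 2k, max |F| = C(n−1, k−1). The bound is attained by the star {A : i ∈ A} for any fixed i ∈ [n]. Here C(133−1, 4−1) = C(132, 3) = 374660.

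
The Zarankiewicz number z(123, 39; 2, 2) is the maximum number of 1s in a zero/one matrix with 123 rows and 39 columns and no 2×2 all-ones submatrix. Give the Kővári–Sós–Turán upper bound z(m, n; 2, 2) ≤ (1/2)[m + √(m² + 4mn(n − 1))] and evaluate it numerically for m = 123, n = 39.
z(123, 39; 2, 2) ≤ (1/2)[123 + √(123² + 4·123·39·38)] = (1/2)[123 + √744273] = 492.8563

Kővári–Sós–Turán: let r_1, ..., r_123 be the row sums and z = Σ r_i the total number of 1s. Each pair of columns can share at most one row with both entries 1 (else a 2×2 all-ones block appears), so Σ_i C(r_i, 2) ≤ C(39, 2) = 741. By convexity Σ_i C(r_i, 2) ≥ 123·C(z/123, 2) = z(z − 123)/(2·123), giving z² − 123z − 123·39·38 ≤ 0 and hence z ≤ (1/2)[123 + √(15129 + 4·182286)] = (1/2)[123 + √744273] ≈ (1/2)(123 + 862.7126) = 492.8563.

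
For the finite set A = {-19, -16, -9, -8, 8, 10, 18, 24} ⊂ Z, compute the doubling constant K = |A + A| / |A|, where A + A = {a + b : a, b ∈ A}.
K = |A + A| / |A| = 33/8

Enumerate A + A = {a + b : a, b ∈ A}. With |A| = 8, there are |A|^2 = 64 ordered sum pairs; collecting distinct values, A + A = {-38, -35, -32, -28, -27, -25, -24, -18, -17, -16, -11, -9, -8, -6, -1, 0, 1, 2, 5, 8, 9, 10, 15, 16, 18, 20, 26, 28, 32, 34, 36, 42, 48}, so |A + A| = 33. Thus K = 33/8. For comparison, the minimum possible |A + A| over all 8-element sets is 2·8 − 1 = 15 (so min K = 15/8), attained only by arithmetic progressions.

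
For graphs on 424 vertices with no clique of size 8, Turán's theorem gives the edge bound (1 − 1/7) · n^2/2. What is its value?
Turán density bound = (6/7) · 424^2/2 = 539328/7 ≈ 77046.8571

Turán's theorem: ex(n, K_{r+1}) is achieved by the complete r-partite Turán graph T(n, r) with parts as balanced as possible, and is at most (1 − 1/r) · n^2/2. For r = 7, n = 424: the density bound is (6/7) · 179776/2 = 539328/7 ≈ 77046.8571. The integer-valued extremum is e(T(424, 7)) = 77046, which is strictly less than the density bound 539328/7 since 7 ∤ 424 (the parts of T(424, 7) cannot all be equal).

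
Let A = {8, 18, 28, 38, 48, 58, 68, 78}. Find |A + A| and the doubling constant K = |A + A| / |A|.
K = |A + A| / |A| = 15/8

Enumerate A + A = {a + b : a, b ∈ A}. With |A| = 8, there are |A|^2 = 64 ordered sum pairs; collecting distinct values, A + A = {16, 26, 36, 46, 56, 66, 76, 86, 96, 106, 116, 126, 136, 146, 156}, so |A + A| = 15. Thus K = 15/8. Here |A + A| = 2|A| − 1 = 15, the minimum possible — so K = 15/8 is minimal, which holds iff A is an arithmetic progression.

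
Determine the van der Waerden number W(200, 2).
W(200, 2) = 200 + 1 = 201

A 2-term AP is any pair of integers, so a monochromatic 2-AP exists iff some colour is used at least twice. With 200 colours, the colouring i ↦ i on {1, ..., 200} uses each colour once, avoiding any monochromatic pair, so W(200, 2) > 200. For {1, ..., 201}, pigeonhole forces two integers of the same colour, which form a monochromatic 2-AP. Hence W(200, 2) = 201.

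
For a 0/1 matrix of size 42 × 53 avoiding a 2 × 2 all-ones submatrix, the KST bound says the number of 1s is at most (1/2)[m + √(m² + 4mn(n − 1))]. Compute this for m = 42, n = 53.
z(42, 53; 2, 2) ≤ (1/2)[42 + √(42² + 4·42·53·52)] = (1/2)[42 + √464772] = 361.8709

Kővári–Sós–Turán: let r_1, ..., r_42 be the row sums and z = Σ r_i the total number of 1s. Each pair of columns can share at most one row with both entries 1 (else a 2×2 all-ones block appears), so Σ_i C(r_i, 2) ≤ C(53, 2) = 1378. By convexity Σ_i C(r_i, 2) ≥ 42·C(z/42, 2) = z(z − 42)/(2·42), giving z² − 42z − 42·53·52 ≤ 0 and hence z ≤ (1/2)[42 + √(1764 + 4·115752)] = (1/2)[42 + √464772] ≈ (1/2)(42 + 681.7419) = 361.8709.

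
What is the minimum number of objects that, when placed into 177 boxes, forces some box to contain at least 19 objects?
n = (19 − 1)·177 + 1 = 3187

By the generalised pigeonhole principle, to guarantee some box contains ≥ r objects we need more than (r − 1) · k objects total. Threshold: n = (r − 1) · k + 1. With r = 19 and k = 177: n = 18 · 177 + 1 = 3186 + 1 = 3187. For n = 3186 = 18 · 177, we can put exactly 18 objects in every box, avoiding 19 in any single one — so 3187 is tight.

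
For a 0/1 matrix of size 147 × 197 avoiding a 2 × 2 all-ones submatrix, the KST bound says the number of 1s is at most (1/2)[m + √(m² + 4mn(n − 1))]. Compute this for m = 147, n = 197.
z(147, 197; 2, 2) ≤ (1/2)[147 + √(147² + 4·147·197·196)] = (1/2)[147 + √22725465] = 2457.0617

Kővári–Sós–Turán: let r_1, ..., r_147 be the row sums and z = Σ r_i the total number of 1s. Each pair of columns can share at most one row with both entries 1 (else a 2×2 all-ones block appears), so Σ_i C(r_i, 2) ≤ C(197, 2) = 19306. By convexity Σ_i C(r_i, 2) ≥ 147·C(z/147, 2) = z(z − 147)/(2·147), giving z² − 147z − 147·197·196 ≤ 0 and hence z ≤ (1/2)[147 + √(21609 + 4·5675964)] = (1/2)[147 + √22725465] ≈ (1/2)(147 + 4767.1233) = 2457.0617.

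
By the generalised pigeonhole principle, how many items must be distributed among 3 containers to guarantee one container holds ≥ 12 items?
n = (12 − 1)·3 + 1 = 34

By the generalised pigeonhole principle, to guarantee some box contains ≥ r objects we need more than (r − 1) · k objects total. Threshold: n = (r − 1) · k + 1. With r = 12 and k = 3: n = 11 · 3 + 1 = 33 + 1 = 34. For n = 33 = 11 · 3, we can put exactly 11 objects in every box, avoiding 12 in any single one — so 34 is tight.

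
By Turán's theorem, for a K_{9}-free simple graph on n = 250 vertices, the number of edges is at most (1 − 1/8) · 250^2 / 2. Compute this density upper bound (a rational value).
Turán density bound = (7/8) · 250^2/2 = 109375/4 ≈ 27343.75

Turán's theorem: ex(n, K_{r+1}) is achieved by the complete r-partite Turán graph T(n, r) with parts as balanced as possible, and is at most (1 − 1/r) · n^2/2. For r = 8, n = 250: the density bound is (7/8) · 62500/2 = 109375/4 ≈ 27343.75. The integer-valued extremum is e(T(250, 8)) = 27343, which is strictly less than the density bound 109375/4 since 8 ∤ 250 (the parts of T(250, 8) cannot all be equal).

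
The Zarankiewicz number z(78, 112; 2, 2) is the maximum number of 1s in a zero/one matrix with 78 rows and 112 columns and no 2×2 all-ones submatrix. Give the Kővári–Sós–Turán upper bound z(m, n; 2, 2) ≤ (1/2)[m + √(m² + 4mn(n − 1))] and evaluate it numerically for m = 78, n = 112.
z(78, 112; 2, 2) ≤ (1/2)[78 + √(78² + 4·78·112·111)] = (1/2)[78 + √3884868] = 1024.5034

Kővári–Sós–Turán: let r_1, ..., r_78 be the row sums and z = Σ r_i the total number of 1s. Each pair of columns can share at most one row with both entries 1 (else a 2×2 all-ones block appears), so Σ_i C(r_i, 2) ≤ C(112, 2) = 6216. By convexity Σ_i C(r_i, 2) ≥ 78·C(z/78, 2) = z(z − 78)/(2·78), giving z² − 78z − 78·112·111 ≤ 0 and hence z ≤ (1/2)[78 + √(6084 + 4·969696)] = (1/2)[78 + √3884868] ≈ (1/2)(78 + 1971.0068) = 1024.5034.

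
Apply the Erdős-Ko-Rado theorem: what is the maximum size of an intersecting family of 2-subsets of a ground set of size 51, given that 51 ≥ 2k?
max |F| = C(50, 1) = 50

The Erdős-Ko-Rado theorem states: for n ≥ 2k, an intersecting family of k-subsets of an n-element set has size at most C(n − 1, k − 1), with equality for 'star' families {A ⊆ [n] : |A| = k, i ∈ A} (fix an element i). For n = 51, k = 2: C(50, 1) = 50.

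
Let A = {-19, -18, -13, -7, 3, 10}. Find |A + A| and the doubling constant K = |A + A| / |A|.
K = |A + A| / |A| = 20/6 = 10/3

Enumerate A + A = {a + b : a, b ∈ A}. With |A| = 6, there are |A|^2 = 36 ordered sum pairs; collecting distinct values, A + A = {-38, -37, -36, -32, -31, -26, -25, -20, -16, -15, -14, -10, -9, -8, -4, -3, 3, 6, 13, 20}, so |A + A| = 20. Thus K = 20/6 = 10/3. For comparison, the minimum possible |A + A| over all 6-element sets is 2·6 − 1 = 11 (so min K = 11/6), attained only by arithmetic progressions.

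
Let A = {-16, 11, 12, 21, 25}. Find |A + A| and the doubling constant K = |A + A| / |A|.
K = |A + A| / |A| = 15/5 = 3

Enumerate A + A = {a + b : a, b ∈ A}. With |A| = 5, there are |A|^2 = 25 ordered sum pairs; collecting distinct values, A + A = {-32, -5, -4, 5, 9, 22, 23, 24, 32, 33, 36, 37, 42, 46, 50}, so |A + A| = 15. Thus K = 15/5 = 3. For comparison, the minimum possible |A + A| over all 5-element sets is 2·5 − 1 = 9 (so min K = 9/5), attained only by arithmetic progressions.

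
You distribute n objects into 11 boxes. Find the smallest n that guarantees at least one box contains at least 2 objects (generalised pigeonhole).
n = (2 − 1)·11 + 1 = 12

By the generalised pigeonhole principle, to guarantee some box contains ≥ r objects we need more than (r − 1) · k objects total. Threshold: n = (r − 1) · k + 1. With r = 2 and k = 11: n = 1 · 11 + 1 = 11 + 1 = 12. For n = 11 = 1 · 11, we can put exactly 1 objects in every box, avoiding 2 in any single one — so 12 is tight.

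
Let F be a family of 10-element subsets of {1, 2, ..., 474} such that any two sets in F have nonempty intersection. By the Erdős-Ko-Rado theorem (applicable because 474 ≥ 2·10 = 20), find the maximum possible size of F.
max |F| = C(473, 9) = 3025055294742753415

The Erdős-Ko-Rado theorem states: for n ≥ 2k, an intersecting family of k-subsets of an n-element set has size at most C(n − 1, k − 1), with equality for 'star' families {A ⊆ [n] : |A| = k, i ∈ A} (fix an element i). For n = 474, k = 10: C(473, 9) = 3025055294742753415.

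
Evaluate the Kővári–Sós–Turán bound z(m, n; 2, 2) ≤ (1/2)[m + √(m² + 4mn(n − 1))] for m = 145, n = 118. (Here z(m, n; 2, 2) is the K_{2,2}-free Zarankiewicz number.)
z(145, 118; 2, 2) ≤ (1/2)[145 + √(145² + 4·145·118·117)] = (1/2)[145 + √8028505] = 1489.2308

Kővári–Sós–Turán: let r_1, ..., r_145 be the row sums and z = Σ r_i the total number of 1s. Each pair of columns can share at most one row with both entries 1 (else a 2×2 all-ones block appears), so Σ_i C(r_i, 2) ≤ C(118, 2) = 6903. By convexity Σ_i C(r_i, 2) ≥ 145·C(z/145, 2) = z(z − 145)/(2·145), giving z² − 145z − 145·118·117 ≤ 0 and hence z ≤ (1/2)[145 + √(21025 + 4·2001870)] = (1/2)[145 + √8028505] ≈ (1/2)(145 + 2833.4617) = 1489.2308.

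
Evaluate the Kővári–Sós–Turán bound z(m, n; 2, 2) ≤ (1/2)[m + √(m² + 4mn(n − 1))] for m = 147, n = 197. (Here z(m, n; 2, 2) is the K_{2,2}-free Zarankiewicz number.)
z(147, 197; 2, 2) ≤ (1/2)[147 + √(147² + 4·147·197·196)] = (1/2)[147 + √22725465] = 2457.0617

Kővári–Sós–Turán: let r_1, ..., r_147 be the row sums and z = Σ r_i the total number of 1s. Each pair of columns can share at most one row with both entries 1 (else a 2×2 all-ones block appears), so Σ_i C(r_i, 2) ≤ C(197, 2) = 19306. By convexity Σ_i C(r_i, 2) ≥ 147·C(z/147, 2) = z(z − 147)/(2·147), giving z² − 147z − 147·197·196 ≤ 0 and hence z ≤ (1/2)[147 + √(21609 + 4·5675964)] = (1/2)[147 + √22725465] ≈ (1/2)(147 + 4767.1233) = 2457.0617.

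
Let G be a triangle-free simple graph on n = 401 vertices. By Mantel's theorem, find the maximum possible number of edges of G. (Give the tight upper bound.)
ex(401, K_3) = ⌊401^2/4⌋ = 40200

Mantel (1907): a triangle-free graph on n vertices has at most ⌊n^2/4⌋ edges, with equality for the complete bipartite graph K_{⌊n/2⌋, ⌈n/2⌉}. For n = 401: ⌊401^2/4⌋ = ⌊160801/4⌋ = 40200. The extremal graph is K_{200, 201}, which has 200·201 = 40200 edges.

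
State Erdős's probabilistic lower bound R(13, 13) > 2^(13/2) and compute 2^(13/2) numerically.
2^(13/2) = 90.5097; so R(13, 13) > 90.5097

Colour each edge of K_n uniformly at random with red/blue. The expected number of monochromatic K_13 is C(n, 13) · 2 · 2^(−C(13,2)). If C(n, 13) · 2^(1 − C(13,2)) < 1, then with positive probability no monochromatic K_13 exists, so R(13, 13) > n. The standard estimate C(n, 13) ≤ n^13/13! shows this inequality holds whenever n ≤ 2^(13/2) (since 13! · 2^(C(13,2) − 1) > 2^(13^2/2) ≥ n^13). Hence R(13, 13) > 2^(13/2) = 90.5097.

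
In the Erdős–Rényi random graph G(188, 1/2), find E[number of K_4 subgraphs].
E[# K_4] = C(188, 4) · (1/2)^C(4, 2) = 50404915 / 2^6 = 787576.796875

For each 4-subset S of vertices (there are C(188, 4) = 50404915 such S), let X_S = 1 if S induces a K_4 (all C(4, 2) = 6 edges present). Then P(X_S = 1) = (1/2)^6 = 1/64. By linearity of expectation, E[# K_4] = C(188, 4) · (1/2)^6 = 50404915 / 64 = 787576.796875.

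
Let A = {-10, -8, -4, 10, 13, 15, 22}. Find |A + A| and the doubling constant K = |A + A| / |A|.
K = |A + A| / |A| = 27/7

Enumerate A + A = {a + b : a, b ∈ A}. With |A| = 7, there are |A|^2 = 49 ordered sum pairs; collecting distinct values, A + A = {-20, -18, -16, -14, -12, -8, 0, 2, 3, 5, 6, 7, 9, 11, 12, 14, 18, 20, 23, 25, 26, 28, 30, 32, 35, 37, 44}, so |A + A| = 27. Thus K = 27/7. For comparison, the minimum possible |A + A| over all 7-element sets is 2·7 − 1 = 13 (so min K = 13/7), attained only by arithmetic progressions.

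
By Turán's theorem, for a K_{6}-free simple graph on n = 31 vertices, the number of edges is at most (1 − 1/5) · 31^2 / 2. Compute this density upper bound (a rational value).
Turán density bound = (4/5) · 31^2/2 = 1922/5 ≈ 384.4

Turán's theorem: ex(n, K_{r+1}) is achieved by the complete r-partite Turán graph T(n, r) with parts as balanced as possible, and is at most (1 − 1/r) · n^2/2. For r = 5, n = 31: the density bound is (4/5) · 961/2 = 1922/5 ≈ 384.4. The integer-valued extremum is e(T(31, 5)) = 384, which is strictly less than the density bound 1922/5 since 5 ∤ 31 (the parts of T(31, 5) cannot all be equal).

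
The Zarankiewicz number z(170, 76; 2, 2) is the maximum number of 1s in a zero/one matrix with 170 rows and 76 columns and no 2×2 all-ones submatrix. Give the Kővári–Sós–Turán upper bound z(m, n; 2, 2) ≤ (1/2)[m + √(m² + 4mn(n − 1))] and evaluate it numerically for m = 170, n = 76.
z(170, 76; 2, 2) ≤ (1/2)[170 + √(170² + 4·170·76·75)] = (1/2)[170 + √3904900] = 1073.041

Kővári–Sós–Turán: let r_1, ..., r_170 be the row sums and z = Σ r_i the total number of 1s. Each pair of columns can share at most one row with both entries 1 (else a 2×2 all-ones block appears), so Σ_i C(r_i, 2) ≤ C(76, 2) = 2850. By convexity Σ_i C(r_i, 2) ≥ 170·C(z/170, 2) = z(z − 170)/(2·170), giving z² − 170z − 170·76·75 ≤ 0 and hence z ≤ (1/2)[170 + √(28900 + 4·969000)] = (1/2)[170 + √3904900] ≈ (1/2)(170 + 1976.082) = 1073.041.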